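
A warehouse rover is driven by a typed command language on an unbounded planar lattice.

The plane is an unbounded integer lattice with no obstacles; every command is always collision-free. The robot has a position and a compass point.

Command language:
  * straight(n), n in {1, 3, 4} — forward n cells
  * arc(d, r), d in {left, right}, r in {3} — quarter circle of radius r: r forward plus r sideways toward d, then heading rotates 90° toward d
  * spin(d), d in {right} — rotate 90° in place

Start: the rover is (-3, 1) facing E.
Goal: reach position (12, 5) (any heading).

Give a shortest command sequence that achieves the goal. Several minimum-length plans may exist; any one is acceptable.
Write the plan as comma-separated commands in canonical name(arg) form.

start: (-3, 1) facing E
t=1 straight(4) ⇒ (1, 1) facing E
t=2 straight(4) ⇒ (5, 1) facing E
t=3 straight(4) ⇒ (9, 1) facing E
t=4 arc(left, 3) ⇒ (12, 4) facing N
t=5 straight(1) ⇒ (12, 5) facing N
minimal: 5 command(s), checked below 5.

straight(4), straight(4), straight(4), arc(left, 3), straight(1)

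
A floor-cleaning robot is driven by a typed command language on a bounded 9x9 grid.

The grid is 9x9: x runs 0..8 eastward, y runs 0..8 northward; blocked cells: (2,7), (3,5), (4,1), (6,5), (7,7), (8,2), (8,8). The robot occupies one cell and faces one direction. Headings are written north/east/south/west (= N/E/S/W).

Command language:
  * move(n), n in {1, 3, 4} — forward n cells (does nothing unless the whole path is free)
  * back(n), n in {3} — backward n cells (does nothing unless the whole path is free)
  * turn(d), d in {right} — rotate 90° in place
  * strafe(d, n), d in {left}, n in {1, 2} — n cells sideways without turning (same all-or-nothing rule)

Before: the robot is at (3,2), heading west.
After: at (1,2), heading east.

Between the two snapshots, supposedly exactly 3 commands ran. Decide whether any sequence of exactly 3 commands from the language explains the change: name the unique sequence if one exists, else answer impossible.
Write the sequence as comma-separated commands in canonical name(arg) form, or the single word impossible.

turn(right), strafe(left, 2), turn(right)

key: cell and facing (now E) both changed — the 3 commands mix motion and turning
start: at (3,2), heading west
[1] after turn(right): at (3,2), heading north
[2] after strafe(left, 2): at (1,2), heading north
[3] after turn(right): at (1,2), heading east
no other 3-command option fits: unique.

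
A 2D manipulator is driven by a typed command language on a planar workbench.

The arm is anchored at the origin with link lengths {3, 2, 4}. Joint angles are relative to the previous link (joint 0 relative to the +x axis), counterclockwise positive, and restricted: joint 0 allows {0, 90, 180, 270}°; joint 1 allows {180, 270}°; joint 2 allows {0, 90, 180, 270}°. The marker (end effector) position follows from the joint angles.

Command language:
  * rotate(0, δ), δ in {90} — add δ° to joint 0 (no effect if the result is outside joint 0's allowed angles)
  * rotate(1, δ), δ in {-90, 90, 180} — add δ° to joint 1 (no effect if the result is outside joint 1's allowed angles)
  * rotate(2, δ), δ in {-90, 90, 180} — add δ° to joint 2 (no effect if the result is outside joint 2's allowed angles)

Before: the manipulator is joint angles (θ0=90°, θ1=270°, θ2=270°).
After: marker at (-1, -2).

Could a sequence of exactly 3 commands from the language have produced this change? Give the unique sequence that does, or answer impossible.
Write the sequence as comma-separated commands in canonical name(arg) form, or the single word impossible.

rotate(0, 90), rotate(0, 90), rotate(0, 90)

initial: joint angles (θ0=90°, θ1=270°, θ2=270°)
t=1 rotate(0, 90) ⇒ joint angles (θ0=180°, θ1=270°, θ2=270°)
t=2 rotate(0, 90) ⇒ joint angles (θ0=270°, θ1=270°, θ2=270°)
t=3 rotate(0, 90) ⇒ joint angles (θ0=0°, θ1=270°, θ2=270°)
no other 3-command option fits: unique.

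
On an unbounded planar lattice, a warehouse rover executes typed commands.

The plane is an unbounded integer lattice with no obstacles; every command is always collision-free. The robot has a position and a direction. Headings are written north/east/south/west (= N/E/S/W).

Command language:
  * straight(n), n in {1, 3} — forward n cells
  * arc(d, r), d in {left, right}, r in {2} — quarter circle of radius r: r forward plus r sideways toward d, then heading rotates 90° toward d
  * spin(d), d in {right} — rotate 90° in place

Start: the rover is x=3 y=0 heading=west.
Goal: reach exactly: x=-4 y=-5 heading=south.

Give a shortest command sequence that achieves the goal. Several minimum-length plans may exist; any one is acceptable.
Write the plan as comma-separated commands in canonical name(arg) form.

begin: x=3 y=0 heading=west
t=1 straight(3) ⇒ x=0 y=0 heading=west
t=2 straight(1) ⇒ x=-1 y=0 heading=west
t=3 straight(1) ⇒ x=-2 y=0 heading=west
t=4 arc(left, 2) ⇒ x=-4 y=-2 heading=south
t=5 straight(3) ⇒ x=-4 y=-5 heading=south
nothing shorter than 5 reaches the goal.

straight(3), straight(1), straight(1), arc(left, 2), straight(3)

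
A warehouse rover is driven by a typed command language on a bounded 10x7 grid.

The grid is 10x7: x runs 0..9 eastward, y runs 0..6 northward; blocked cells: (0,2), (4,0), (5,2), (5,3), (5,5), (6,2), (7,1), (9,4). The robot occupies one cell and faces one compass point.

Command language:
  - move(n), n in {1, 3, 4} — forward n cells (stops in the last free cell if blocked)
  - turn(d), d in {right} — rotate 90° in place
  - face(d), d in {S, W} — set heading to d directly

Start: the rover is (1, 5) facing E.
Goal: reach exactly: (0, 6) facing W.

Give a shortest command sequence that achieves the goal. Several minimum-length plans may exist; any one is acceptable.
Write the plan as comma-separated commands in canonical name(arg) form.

initial: (1, 5) facing E
[1] after face(W): (1, 5) facing W
[2] after move(1): (0, 5) facing W
[3] after turn(right): (0, 5) facing N
[4] after move(1): (0, 6) facing N
[5] after face(W): (0, 6) facing W
no 4-step plan works, so 5 is optimal.

face(W), move(1), turn(right), move(1), face(W)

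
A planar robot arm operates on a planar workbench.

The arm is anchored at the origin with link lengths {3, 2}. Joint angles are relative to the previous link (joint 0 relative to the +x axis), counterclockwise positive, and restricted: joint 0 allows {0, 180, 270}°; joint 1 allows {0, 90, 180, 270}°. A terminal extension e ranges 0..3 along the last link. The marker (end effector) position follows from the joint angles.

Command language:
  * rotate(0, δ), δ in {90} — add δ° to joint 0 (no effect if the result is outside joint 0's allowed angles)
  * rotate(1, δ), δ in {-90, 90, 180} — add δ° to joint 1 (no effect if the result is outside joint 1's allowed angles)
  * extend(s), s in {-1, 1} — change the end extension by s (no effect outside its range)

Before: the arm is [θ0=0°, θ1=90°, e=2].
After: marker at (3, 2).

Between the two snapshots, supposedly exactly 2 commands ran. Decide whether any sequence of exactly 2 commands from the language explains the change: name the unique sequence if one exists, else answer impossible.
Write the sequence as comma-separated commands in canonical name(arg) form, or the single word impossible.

from: [θ0=0°, θ1=90°, e=2]
1. extend(-1) → [θ0=0°, θ1=90°, e=1]
2. extend(-1) → [θ0=0°, θ1=90°, e=0]
all 36 alternatives checked — unique.

extend(-1), extend(-1)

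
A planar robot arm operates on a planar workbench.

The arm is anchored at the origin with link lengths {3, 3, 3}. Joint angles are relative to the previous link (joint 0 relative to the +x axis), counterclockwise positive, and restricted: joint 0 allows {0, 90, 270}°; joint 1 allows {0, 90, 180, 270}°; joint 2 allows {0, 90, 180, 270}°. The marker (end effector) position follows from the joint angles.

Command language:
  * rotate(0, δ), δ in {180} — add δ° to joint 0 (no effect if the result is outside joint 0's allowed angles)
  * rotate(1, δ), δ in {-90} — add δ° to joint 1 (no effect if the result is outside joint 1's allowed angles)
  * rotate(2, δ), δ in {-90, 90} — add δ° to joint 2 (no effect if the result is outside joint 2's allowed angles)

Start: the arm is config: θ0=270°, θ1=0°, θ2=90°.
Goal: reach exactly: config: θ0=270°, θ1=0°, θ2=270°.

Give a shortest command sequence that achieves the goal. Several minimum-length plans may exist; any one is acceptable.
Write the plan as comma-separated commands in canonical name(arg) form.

begin: config: θ0=270°, θ1=0°, θ2=90°
[1] after rotate(2, 90): config: θ0=270°, θ1=0°, θ2=180°
[2] after rotate(2, 90): config: θ0=270°, θ1=0°, θ2=270°
minimal: 2 command(s), checked below 2.

rotate(2, 90), rotate(2, 90)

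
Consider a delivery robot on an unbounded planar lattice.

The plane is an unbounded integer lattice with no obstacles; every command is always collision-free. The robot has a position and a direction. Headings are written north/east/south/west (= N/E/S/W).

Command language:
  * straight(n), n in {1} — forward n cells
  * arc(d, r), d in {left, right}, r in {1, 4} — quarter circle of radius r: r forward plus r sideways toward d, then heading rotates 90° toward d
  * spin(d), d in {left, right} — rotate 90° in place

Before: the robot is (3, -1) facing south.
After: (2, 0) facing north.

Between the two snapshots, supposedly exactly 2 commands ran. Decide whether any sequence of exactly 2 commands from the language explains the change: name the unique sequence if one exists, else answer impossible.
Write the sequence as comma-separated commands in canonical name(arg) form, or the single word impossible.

key: running arc(right, 1) before spin(right) would end elsewhere — order is forced
start: (3, -1) facing south
[1] after spin(right): (3, -1) facing west
[2] after arc(right, 1): (2, 0) facing north
uniquely the one of 49 2-step routes that fits.

spin(right), arc(right, 1)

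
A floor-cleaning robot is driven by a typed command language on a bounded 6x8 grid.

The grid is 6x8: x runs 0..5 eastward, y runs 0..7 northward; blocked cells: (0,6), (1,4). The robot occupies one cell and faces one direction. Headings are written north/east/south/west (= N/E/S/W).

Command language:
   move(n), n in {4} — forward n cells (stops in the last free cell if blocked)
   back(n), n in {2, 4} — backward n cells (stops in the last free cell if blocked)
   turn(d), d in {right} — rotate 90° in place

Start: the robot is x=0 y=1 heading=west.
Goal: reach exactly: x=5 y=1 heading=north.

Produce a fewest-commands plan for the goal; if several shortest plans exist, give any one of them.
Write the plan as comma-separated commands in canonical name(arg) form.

t0: x=0 y=1 heading=west
t=1 back(2) ⇒ x=2 y=1 heading=west
t=2 back(4) ⇒ x=5 y=1 heading=west
t=3 turn(right) ⇒ x=5 y=1 heading=north
no 2-step plan works, so 3 is optimal.

back(2), back(4), turn(right)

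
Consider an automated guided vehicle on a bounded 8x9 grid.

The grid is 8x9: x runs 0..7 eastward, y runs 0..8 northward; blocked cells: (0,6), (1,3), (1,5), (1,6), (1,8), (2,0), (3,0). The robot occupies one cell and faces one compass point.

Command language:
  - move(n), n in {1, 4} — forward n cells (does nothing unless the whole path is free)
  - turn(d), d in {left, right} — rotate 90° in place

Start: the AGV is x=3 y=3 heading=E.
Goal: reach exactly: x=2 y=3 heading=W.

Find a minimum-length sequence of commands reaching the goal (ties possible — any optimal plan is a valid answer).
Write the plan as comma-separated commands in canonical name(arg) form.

turn(left), turn(left), move(1)

t0: x=3 y=3 heading=E
step 1 (turn(left)): x=3 y=3 heading=N
step 2 (turn(left)): x=3 y=3 heading=W
step 3 (move(1)): x=2 y=3 heading=W
shorter routes all fall short; 3 is best.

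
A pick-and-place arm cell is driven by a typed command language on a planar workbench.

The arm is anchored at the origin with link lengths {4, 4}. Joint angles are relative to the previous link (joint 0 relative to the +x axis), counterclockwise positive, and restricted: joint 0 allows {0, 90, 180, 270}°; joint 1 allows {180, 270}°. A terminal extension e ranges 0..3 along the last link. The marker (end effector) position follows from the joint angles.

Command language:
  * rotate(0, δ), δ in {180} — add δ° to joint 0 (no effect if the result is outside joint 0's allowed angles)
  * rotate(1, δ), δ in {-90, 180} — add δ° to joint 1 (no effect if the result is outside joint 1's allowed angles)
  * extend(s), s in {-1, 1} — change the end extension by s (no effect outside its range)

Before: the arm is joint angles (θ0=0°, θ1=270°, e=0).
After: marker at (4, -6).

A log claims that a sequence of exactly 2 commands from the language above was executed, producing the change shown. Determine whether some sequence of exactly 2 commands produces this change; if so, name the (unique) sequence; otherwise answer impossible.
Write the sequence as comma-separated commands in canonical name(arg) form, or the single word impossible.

extend(1), extend(1)

t0: joint angles (θ0=0°, θ1=270°, e=0)
step 1 (extend(1)): joint angles (θ0=0°, θ1=270°, e=1)
step 2 (extend(1)): joint angles (θ0=0°, θ1=270°, e=2)
no other 2-command option fits: unique.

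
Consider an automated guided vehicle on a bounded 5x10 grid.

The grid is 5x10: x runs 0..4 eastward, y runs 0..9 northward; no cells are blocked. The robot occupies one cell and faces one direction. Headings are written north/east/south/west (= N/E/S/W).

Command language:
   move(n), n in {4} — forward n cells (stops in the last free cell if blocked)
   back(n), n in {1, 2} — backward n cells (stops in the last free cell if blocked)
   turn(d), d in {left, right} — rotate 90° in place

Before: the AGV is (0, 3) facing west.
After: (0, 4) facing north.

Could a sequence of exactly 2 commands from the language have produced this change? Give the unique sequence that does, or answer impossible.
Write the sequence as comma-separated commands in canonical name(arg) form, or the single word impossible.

every 2-command combo misses the target.

impossible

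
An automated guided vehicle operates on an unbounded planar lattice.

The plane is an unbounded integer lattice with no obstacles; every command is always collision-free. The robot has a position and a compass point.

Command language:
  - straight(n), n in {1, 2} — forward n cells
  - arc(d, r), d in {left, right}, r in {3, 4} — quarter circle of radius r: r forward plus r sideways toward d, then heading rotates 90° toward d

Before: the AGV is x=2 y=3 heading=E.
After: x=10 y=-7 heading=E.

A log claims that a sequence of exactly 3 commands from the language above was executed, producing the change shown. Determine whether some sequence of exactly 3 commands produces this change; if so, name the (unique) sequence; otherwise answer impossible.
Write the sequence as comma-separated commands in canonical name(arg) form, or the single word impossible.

arc(right, 4), straight(2), arc(left, 4)

key: running arc(left, 4) before arc(right, 4) would end elsewhere — order is forced
initial: x=2 y=3 heading=E
t=1 arc(right, 4) ⇒ x=6 y=-1 heading=S
t=2 straight(2) ⇒ x=6 y=-3 heading=S
t=3 arc(left, 4) ⇒ x=10 y=-7 heading=E
no rival 3-sequence matches.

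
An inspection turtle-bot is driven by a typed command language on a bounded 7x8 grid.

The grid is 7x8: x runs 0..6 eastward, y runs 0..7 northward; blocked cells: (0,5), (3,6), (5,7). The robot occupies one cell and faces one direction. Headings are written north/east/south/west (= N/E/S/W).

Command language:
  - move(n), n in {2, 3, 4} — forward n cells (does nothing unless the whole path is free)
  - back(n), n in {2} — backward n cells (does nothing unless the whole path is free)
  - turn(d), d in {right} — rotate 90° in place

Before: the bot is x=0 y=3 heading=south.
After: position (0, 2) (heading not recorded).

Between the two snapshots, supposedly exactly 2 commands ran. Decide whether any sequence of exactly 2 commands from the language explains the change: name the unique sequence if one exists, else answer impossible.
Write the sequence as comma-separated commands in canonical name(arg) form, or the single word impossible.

key: order matters: swapping move(3) and back(2) lands elsewhere
from: x=0 y=3 heading=south
t=1 move(3) ⇒ x=0 y=0 heading=south
t=2 back(2) ⇒ x=0 y=2 heading=south
no other 2-command option fits: unique.

move(3), back(2)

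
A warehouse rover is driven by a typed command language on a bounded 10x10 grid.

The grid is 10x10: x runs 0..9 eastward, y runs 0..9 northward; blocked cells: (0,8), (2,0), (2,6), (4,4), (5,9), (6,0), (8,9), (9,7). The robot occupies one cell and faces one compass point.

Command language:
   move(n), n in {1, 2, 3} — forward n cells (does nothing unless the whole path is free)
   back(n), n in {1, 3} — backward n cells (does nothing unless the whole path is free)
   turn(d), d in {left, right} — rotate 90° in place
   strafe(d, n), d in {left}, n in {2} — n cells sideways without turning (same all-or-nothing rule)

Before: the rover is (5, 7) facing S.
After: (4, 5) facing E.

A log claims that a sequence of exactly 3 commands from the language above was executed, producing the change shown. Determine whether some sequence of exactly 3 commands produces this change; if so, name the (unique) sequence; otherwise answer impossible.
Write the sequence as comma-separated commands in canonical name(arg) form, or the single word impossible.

key: running back(1) before move(2) would end elsewhere — order is forced
start: (5, 7) facing S
1. move(2) → (5, 5) facing S
2. turn(left) → (5, 5) facing E
3. back(1) → (4, 5) facing E
uniquely the one of 512 3-step routes that fits.

move(2), turn(left), back(1)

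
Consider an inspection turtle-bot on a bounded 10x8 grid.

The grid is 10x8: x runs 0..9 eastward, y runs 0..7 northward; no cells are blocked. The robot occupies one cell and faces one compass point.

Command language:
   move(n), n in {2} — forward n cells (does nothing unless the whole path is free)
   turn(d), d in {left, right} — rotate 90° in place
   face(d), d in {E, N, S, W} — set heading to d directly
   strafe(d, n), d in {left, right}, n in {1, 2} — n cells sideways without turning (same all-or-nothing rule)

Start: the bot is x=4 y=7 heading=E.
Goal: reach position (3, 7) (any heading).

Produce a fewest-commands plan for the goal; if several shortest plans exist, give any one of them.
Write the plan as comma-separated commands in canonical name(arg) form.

turn(right), strafe(right, 1)

start: x=4 y=7 heading=E
step 1 (turn(right)): x=4 y=7 heading=S
step 2 (strafe(right, 1)): x=3 y=7 heading=S
nothing shorter than 2 reaches the goal.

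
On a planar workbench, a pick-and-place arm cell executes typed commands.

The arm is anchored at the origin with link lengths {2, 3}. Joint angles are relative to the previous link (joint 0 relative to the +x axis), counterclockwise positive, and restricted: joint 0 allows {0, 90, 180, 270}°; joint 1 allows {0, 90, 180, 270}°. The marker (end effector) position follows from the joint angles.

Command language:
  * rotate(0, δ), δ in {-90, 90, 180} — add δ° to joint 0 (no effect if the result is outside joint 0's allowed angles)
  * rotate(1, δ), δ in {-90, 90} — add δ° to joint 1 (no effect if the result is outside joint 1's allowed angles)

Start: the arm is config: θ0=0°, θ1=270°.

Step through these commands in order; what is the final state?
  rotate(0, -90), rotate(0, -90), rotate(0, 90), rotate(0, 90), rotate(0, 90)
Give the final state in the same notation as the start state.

config: θ0=90°, θ1=270°

from: config: θ0=0°, θ1=270°
step 1 (rotate(0, -90)): config: θ0=270°, θ1=270°
step 2 (rotate(0, -90)): config: θ0=180°, θ1=270°
step 3 (rotate(0, 90)): config: θ0=270°, θ1=270°
step 4 (rotate(0, 90)): config: θ0=0°, θ1=270°
step 5 (rotate(0, 90)): config: θ0=90°, θ1=270°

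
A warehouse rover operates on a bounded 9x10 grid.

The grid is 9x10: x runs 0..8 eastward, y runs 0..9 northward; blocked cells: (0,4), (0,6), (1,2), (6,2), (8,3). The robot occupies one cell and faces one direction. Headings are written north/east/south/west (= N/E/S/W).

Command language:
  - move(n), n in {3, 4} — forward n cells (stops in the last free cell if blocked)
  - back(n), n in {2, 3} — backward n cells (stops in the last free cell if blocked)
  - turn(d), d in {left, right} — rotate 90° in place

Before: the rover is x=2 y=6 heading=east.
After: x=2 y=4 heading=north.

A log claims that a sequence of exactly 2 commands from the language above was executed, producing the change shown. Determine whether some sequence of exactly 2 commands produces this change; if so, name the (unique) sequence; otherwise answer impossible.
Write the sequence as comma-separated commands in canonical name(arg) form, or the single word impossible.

turn(left), back(2)

key: order matters: swapping turn(left) and back(2) lands elsewhere
from: x=2 y=6 heading=east
t=1 turn(left) ⇒ x=2 y=6 heading=north
t=2 back(2) ⇒ x=2 y=4 heading=north
uniquely the one of 36 2-step routes that fits.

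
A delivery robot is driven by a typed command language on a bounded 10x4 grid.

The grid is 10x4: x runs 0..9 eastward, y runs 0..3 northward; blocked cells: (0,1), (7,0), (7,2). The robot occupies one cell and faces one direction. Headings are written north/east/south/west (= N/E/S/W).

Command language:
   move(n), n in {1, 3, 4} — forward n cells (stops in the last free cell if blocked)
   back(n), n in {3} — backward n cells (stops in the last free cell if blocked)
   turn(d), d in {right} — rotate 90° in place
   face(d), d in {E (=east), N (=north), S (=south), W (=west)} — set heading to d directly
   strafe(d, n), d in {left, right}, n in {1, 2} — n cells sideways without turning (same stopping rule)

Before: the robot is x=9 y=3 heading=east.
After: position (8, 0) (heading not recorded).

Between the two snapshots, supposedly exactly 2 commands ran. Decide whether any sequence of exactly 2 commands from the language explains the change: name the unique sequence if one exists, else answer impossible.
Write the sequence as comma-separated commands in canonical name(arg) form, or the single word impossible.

every 2-command combo misses the target.

impossible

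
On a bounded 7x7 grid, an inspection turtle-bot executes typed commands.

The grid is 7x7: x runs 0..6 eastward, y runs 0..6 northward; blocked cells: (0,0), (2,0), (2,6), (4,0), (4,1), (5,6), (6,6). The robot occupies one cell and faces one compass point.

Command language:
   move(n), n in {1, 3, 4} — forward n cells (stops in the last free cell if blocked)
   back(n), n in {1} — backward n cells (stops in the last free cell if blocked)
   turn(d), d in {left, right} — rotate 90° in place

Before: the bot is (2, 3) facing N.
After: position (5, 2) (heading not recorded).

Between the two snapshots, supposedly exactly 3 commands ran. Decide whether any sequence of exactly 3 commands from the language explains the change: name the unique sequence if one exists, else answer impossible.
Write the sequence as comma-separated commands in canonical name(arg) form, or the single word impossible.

back(1), turn(right), move(3)

key: running move(3) before back(1) would end elsewhere — order is forced
t0: (2, 3) facing N
step 1 (back(1)): (2, 2) facing N
step 2 (turn(right)): (2, 2) facing E
step 3 (move(3)): (5, 2) facing E
no other 3-command option fits: unique.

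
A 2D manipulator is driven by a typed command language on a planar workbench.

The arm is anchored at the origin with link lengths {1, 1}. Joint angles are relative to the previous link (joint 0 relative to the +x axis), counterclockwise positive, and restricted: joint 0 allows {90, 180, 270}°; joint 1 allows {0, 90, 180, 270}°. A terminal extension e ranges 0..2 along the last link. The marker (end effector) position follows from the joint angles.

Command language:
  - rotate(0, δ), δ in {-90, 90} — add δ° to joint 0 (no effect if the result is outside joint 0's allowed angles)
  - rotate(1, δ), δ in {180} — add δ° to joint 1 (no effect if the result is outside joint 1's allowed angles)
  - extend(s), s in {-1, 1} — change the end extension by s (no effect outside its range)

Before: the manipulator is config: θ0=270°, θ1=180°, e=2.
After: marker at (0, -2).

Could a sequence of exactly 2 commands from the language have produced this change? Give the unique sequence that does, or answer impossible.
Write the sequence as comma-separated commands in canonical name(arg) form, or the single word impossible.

rotate(0, -90), rotate(0, -90)

initial: config: θ0=270°, θ1=180°, e=2
step 1 (rotate(0, -90)): config: θ0=180°, θ1=180°, e=2
step 2 (rotate(0, -90)): config: θ0=90°, θ1=180°, e=2
no rival 2-sequence matches.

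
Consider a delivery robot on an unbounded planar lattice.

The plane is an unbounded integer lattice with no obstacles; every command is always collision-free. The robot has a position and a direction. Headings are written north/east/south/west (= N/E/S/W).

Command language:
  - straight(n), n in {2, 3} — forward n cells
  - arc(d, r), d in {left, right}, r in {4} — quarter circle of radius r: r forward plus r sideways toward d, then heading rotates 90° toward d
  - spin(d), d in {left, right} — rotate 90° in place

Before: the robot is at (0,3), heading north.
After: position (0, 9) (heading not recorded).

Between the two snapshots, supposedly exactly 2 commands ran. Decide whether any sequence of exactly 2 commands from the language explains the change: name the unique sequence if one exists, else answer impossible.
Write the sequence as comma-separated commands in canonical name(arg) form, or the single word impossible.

straight(3), straight(3)

from: at (0,3), heading north
step 1 (straight(3)): at (0,6), heading north
step 2 (straight(3)): at (0,9), heading north
no other 2-command option fits: unique.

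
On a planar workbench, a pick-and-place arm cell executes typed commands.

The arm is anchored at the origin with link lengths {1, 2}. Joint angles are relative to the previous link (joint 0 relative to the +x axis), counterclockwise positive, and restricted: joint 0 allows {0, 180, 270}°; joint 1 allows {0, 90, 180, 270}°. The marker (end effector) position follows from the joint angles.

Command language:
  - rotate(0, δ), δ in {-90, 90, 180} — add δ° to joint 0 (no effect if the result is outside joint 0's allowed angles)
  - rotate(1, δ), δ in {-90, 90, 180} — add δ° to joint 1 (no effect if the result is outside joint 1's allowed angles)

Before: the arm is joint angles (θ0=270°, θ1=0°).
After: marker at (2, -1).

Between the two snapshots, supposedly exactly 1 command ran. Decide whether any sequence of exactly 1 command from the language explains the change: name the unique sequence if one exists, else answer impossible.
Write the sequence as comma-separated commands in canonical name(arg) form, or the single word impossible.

rotate(1, 90)

initial: joint angles (θ0=270°, θ1=0°)
step 1 (rotate(1, 90)): joint angles (θ0=270°, θ1=90°)
uniquely the one of 6 1-step routes that fits.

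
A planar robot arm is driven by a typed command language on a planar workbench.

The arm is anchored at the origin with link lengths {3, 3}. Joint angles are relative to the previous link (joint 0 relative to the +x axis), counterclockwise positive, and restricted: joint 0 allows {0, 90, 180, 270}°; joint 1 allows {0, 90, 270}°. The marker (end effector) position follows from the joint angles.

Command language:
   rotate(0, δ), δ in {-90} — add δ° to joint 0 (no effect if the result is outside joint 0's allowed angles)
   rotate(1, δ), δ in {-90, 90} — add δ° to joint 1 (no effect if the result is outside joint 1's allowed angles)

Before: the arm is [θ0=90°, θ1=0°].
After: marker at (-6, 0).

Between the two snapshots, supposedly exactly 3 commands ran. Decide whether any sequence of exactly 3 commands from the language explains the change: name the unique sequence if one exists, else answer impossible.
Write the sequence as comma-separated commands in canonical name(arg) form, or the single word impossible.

begin: [θ0=90°, θ1=0°]
t=1 rotate(0, -90) ⇒ [θ0=0°, θ1=0°]
t=2 rotate(0, -90) ⇒ [θ0=270°, θ1=0°]
t=3 rotate(0, -90) ⇒ [θ0=180°, θ1=0°]
all 27 alternatives checked — unique.

rotate(0, -90), rotate(0, -90), rotate(0, -90)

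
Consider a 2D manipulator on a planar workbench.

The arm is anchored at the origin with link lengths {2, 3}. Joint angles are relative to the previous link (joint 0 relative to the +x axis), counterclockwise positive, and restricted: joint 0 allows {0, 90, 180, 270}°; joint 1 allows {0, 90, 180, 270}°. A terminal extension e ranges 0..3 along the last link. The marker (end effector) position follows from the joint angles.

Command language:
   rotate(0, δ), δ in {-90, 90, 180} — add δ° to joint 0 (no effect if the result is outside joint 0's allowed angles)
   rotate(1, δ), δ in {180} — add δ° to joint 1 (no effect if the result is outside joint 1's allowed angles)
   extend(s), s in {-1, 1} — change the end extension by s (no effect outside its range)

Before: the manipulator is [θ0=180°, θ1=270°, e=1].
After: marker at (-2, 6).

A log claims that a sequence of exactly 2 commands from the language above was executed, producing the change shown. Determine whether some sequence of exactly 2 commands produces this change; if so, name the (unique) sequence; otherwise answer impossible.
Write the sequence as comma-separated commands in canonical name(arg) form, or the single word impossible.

extend(1), extend(1)

initial: [θ0=180°, θ1=270°, e=1]
[1] after extend(1): [θ0=180°, θ1=270°, e=2]
[2] after extend(1): [θ0=180°, θ1=270°, e=3]
all 36 alternatives checked — unique.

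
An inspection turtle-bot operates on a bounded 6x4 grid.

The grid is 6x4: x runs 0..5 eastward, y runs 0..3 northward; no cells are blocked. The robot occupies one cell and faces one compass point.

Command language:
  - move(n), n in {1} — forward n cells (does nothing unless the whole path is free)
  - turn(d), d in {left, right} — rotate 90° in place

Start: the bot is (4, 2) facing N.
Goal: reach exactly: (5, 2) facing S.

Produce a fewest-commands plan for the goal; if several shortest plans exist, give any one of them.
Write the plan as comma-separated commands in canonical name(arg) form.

turn(right), move(1), turn(right)

begin: (4, 2) facing N
t=1 turn(right) ⇒ (4, 2) facing E
t=2 move(1) ⇒ (5, 2) facing E
t=3 turn(right) ⇒ (5, 2) facing S
no 2-step plan works, so 3 is optimal.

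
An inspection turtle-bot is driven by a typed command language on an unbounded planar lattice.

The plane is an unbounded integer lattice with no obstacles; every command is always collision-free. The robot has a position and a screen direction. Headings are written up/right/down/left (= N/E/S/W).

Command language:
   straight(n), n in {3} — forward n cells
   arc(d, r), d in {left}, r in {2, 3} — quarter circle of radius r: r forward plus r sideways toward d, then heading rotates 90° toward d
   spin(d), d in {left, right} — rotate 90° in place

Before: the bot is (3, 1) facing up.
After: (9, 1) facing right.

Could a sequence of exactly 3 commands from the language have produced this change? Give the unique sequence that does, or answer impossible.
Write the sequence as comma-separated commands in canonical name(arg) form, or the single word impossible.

spin(right), straight(3), straight(3)

key: cell and facing (now E) both changed — the 3 commands mix motion and turning
begin: (3, 1) facing up
1. spin(right) → (3, 1) facing right
2. straight(3) → (6, 1) facing right
3. straight(3) → (9, 1) facing right
no other 3-command option fits: unique.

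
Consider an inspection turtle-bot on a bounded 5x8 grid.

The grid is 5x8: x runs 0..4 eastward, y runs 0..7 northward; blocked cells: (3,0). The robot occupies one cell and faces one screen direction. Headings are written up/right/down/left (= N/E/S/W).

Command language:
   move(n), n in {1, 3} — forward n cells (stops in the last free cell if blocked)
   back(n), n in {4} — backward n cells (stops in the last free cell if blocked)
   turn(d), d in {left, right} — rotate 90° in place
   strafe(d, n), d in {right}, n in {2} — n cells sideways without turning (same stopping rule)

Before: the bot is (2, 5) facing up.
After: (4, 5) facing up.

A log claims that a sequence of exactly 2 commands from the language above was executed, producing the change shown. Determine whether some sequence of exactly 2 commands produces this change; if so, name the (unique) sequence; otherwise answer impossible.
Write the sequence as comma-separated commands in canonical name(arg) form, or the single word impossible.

key: heading stays N — no command in the sequence turns
initial: (2, 5) facing up
step 1 (strafe(right, 2)): (4, 5) facing up
step 2 (strafe(right, 2)): (4, 5) facing up
no rival 2-sequence matches.

strafe(right, 2), strafe(right, 2)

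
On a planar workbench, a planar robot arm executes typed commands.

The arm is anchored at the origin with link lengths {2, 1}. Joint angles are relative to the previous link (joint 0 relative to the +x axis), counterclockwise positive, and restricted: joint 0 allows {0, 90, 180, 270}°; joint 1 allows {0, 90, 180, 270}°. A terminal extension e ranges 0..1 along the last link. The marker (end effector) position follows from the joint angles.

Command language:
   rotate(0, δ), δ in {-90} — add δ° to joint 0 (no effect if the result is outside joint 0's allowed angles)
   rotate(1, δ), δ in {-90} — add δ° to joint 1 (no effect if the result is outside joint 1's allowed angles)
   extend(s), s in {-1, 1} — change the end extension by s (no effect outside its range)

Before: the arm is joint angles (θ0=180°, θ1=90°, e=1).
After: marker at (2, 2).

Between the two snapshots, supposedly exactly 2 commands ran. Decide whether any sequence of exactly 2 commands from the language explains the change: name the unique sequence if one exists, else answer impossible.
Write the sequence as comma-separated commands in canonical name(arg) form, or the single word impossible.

rotate(0, -90), rotate(0, -90)

t0: joint angles (θ0=180°, θ1=90°, e=1)
step 1 (rotate(0, -90)): joint angles (θ0=90°, θ1=90°, e=1)
step 2 (rotate(0, -90)): joint angles (θ0=0°, θ1=90°, e=1)
no rival 2-sequence matches.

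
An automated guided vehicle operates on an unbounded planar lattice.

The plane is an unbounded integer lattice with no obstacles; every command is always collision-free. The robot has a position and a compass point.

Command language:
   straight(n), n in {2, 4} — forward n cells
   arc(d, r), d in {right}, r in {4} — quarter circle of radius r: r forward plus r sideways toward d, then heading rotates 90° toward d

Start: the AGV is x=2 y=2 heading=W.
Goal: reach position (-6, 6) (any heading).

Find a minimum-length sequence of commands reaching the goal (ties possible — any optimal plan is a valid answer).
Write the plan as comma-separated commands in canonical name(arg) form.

straight(4), arc(right, 4)

t0: x=2 y=2 heading=W
[1] after straight(4): x=-2 y=2 heading=W
[2] after arc(right, 4): x=-6 y=6 heading=N
no 1-step plan works, so 2 is optimal.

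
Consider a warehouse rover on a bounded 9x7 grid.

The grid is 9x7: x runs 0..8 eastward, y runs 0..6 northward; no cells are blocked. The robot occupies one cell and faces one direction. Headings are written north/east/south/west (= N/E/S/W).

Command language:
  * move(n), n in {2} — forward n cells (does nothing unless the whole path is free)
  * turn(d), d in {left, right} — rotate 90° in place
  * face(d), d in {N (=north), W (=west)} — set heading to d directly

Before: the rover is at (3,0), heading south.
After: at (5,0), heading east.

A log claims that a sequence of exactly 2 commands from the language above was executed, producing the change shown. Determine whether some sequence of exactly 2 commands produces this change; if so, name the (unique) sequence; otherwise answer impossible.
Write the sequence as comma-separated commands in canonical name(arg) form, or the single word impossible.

key: order matters: swapping turn(left) and move(2) lands elsewhere
begin: at (3,0), heading south
t=1 turn(left) ⇒ at (3,0), heading east
t=2 move(2) ⇒ at (5,0), heading east
no rival 2-sequence matches.

turn(left), move(2)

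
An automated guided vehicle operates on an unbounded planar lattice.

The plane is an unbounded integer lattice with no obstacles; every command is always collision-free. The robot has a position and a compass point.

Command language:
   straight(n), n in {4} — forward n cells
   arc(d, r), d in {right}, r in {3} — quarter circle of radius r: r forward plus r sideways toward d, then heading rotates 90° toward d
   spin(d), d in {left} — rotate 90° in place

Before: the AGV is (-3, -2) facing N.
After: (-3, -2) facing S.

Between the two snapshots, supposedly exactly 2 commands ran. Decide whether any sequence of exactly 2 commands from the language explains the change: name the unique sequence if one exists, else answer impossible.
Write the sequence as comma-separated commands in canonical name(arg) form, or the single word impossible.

spin(left), spin(left)

key: (-3,-2) unmoved — no command in the sequence translates
from: (-3, -2) facing N
[1] after spin(left): (-3, -2) facing W
[2] after spin(left): (-3, -2) facing S
no rival 2-sequence matches.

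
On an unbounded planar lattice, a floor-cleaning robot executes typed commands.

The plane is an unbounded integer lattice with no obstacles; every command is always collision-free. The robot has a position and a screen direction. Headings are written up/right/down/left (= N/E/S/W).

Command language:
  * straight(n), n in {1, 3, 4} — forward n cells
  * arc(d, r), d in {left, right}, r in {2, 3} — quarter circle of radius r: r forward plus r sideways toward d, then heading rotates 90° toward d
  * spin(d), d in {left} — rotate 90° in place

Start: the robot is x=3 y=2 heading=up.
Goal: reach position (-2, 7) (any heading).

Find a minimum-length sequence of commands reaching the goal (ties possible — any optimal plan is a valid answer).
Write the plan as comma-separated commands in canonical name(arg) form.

arc(left, 3), arc(right, 2)

initial: x=3 y=2 heading=up
t=1 arc(left, 3) ⇒ x=0 y=5 heading=left
t=2 arc(right, 2) ⇒ x=-2 y=7 heading=up
no 1-step plan works, so 2 is optimal.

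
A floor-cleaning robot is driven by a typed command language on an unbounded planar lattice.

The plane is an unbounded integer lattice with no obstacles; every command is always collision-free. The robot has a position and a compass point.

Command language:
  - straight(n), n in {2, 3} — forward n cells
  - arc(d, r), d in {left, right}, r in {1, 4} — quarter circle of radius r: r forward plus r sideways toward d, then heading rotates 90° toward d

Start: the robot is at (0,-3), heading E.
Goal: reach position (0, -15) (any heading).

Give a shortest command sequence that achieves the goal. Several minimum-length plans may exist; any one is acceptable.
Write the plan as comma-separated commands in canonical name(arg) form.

arc(right, 4), straight(2), straight(2), arc(right, 4)

begin: at (0,-3), heading E
step 1 (arc(right, 4)): at (4,-7), heading S
step 2 (straight(2)): at (4,-9), heading S
step 3 (straight(2)): at (4,-11), heading S
step 4 (arc(right, 4)): at (0,-15), heading W
minimal: 4 command(s), checked below 4.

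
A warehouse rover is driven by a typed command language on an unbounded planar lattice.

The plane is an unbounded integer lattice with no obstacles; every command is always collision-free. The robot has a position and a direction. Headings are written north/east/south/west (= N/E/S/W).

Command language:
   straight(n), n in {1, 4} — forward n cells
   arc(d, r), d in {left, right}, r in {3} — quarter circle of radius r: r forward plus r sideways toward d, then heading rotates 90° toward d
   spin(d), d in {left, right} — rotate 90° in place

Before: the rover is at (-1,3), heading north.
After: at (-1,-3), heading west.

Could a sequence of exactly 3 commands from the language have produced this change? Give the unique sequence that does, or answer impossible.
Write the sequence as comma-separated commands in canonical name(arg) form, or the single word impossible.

spin(right), arc(right, 3), arc(right, 3)

key: order matters: swapping spin(right) and arc(right, 3) lands elsewhere
t0: at (-1,3), heading north
[1] after spin(right): at (-1,3), heading east
[2] after arc(right, 3): at (2,0), heading south
[3] after arc(right, 3): at (-1,-3), heading west
no other 3-command option fits: unique.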